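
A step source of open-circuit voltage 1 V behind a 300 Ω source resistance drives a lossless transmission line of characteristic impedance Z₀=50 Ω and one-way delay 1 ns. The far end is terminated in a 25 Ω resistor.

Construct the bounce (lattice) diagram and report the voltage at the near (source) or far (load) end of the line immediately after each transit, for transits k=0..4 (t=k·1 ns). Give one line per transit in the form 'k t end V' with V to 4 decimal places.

0 0 source 0.1429
1 1 load 0.0952
2 2 source 0.0612
3 3 load 0.0726
4 4 source 0.0807

Γ_L=-0.333333, Γ_S=0.714286; launch V₁=1·50/350=0.142857
k=0 src: V=0.1429
k=1 load: inc=0.142857, refl=0.142857·-0.333333=-0.0476; V=0.000000+0.142857+-0.047619=0.0952
k=2 src: inc=-0.047619, refl=-0.047619·0.714286=-0.0340; V=0.142857+-0.047619+-0.034014=0.0612
k=3 load: inc=-0.034014, refl=-0.034014·-0.333333=0.0113; V=0.095238+-0.034014+0.011338=0.0726
k=4 src: inc=0.011338, refl=0.011338·0.714286=0.0081; V=0.061224+0.011338+0.008098=0.0807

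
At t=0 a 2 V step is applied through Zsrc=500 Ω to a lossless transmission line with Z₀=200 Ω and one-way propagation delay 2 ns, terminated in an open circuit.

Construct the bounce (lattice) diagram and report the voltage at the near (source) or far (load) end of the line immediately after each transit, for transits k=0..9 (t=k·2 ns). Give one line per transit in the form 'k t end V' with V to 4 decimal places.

Γ_L=1.000000, Γ_S=0.428571; launch V₁=2·200/700=0.571429
k=0 src: V=0.5714
k=1 load: inc=0.571429, refl=0.571429·1.000000=0.5714; V=0.000000+0.571429+0.571429=1.1429
k=2 src: inc=0.571429, refl=0.571429·0.428571=0.2449; V=0.571429+0.571429+0.244898=1.3878
k=3 load: inc=0.244898, refl=0.244898·1.000000=0.2449; V=1.142857+0.244898+0.244898=1.6327
k=4 src: inc=0.244898, refl=0.244898·0.428571=0.1050; V=1.387755+0.244898+0.104956=1.7376
k=5 load: inc=0.104956, refl=0.104956·1.000000=0.1050; V=1.632653+0.104956+0.104956=1.8426
k=6 src: inc=0.104956, refl=0.104956·0.428571=0.0450; V=1.737609+0.104956+0.044981=1.8875
k=7 load: inc=0.044981, refl=0.044981·1.000000=0.0450; V=1.842566+0.044981+0.044981=1.9325
k=8 src: inc=0.044981, refl=0.044981·0.428571=0.0193; V=1.887547+0.044981+0.019278=1.9518
k=9 load: inc=0.019278, refl=0.019278·1.000000=0.0193; V=1.932528+0.019278+0.019278=1.9711

0 0 source 0.5714
1 2 load 1.1429
2 4 source 1.3878
3 6 load 1.6327
4 8 source 1.7376
5 10 load 1.8426
6 12 source 1.8875
7 14 load 1.9325
8 16 source 1.9518
9 18 load 1.9711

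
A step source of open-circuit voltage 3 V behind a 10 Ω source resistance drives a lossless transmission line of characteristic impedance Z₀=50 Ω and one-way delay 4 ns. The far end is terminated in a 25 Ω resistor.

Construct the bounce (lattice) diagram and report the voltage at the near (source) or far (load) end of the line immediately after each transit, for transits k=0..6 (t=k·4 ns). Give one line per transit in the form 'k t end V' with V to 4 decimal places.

0 0 source 2.5000
1 4 load 1.6667
2 8 source 2.2222
3 12 load 2.0370
4 16 source 2.1605
5 20 load 2.1193
6 24 source 2.1468

Γ_L=-0.333333, Γ_S=-0.666667; launch V₁=3·50/60=2.500000
k=0 src: V=2.5000
k=1 load: inc=2.500000, refl=2.500000·-0.333333=-0.8333; V=0.000000+2.500000+-0.833333=1.6667
k=2 src: inc=-0.833333, refl=-0.833333·-0.666667=0.5556; V=2.500000+-0.833333+0.555556=2.2222
k=3 load: inc=0.555556, refl=0.555556·-0.333333=-0.1852; V=1.666667+0.555556+-0.185185=2.0370
k=4 src: inc=-0.185185, refl=-0.185185·-0.666667=0.1235; V=2.222222+-0.185185+0.123457=2.1605
k=5 load: inc=0.123457, refl=0.123457·-0.333333=-0.0412; V=2.037037+0.123457+-0.041152=2.1193
k=6 src: inc=-0.041152, refl=-0.041152·-0.666667=0.0274; V=2.160494+-0.041152+0.027435=2.1468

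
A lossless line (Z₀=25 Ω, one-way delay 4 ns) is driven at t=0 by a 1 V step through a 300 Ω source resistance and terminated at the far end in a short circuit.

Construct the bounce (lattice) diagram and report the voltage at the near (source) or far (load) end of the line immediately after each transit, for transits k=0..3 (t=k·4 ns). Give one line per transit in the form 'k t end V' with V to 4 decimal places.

Γ_L=-1.000000, Γ_S=0.846154; launch V₁=1·25/325=0.076923
k=0 src: V=0.0769
k=1 load: inc=0.076923, refl=0.076923·-1.000000=-0.0769; V=0.000000+0.076923+-0.076923=0.0000
k=2 src: inc=-0.076923, refl=-0.076923·0.846154=-0.0651; V=0.076923+-0.076923+-0.065089=-0.0651
k=3 load: inc=-0.065089, refl=-0.065089·-1.000000=0.0651; V=0.000000+-0.065089+0.065089=0.0000

0 0 source 0.0769
1 4 load 0.0000
2 8 source -0.0651
3 12 load 0.0000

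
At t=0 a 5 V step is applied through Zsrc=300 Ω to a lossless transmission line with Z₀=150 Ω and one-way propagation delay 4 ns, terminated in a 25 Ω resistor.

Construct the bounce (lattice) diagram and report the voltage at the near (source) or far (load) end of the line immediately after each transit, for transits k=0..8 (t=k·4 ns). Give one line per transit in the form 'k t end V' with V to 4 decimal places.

0 0 source 1.6667
1 4 load 0.4762
2 8 source 0.0794
3 12 load 0.3628
4 16 source 0.4573
5 20 load 0.3898
6 24 source 0.3673
7 28 load 0.3834
8 32 source 0.3887

Γ_L=-0.714286, Γ_S=0.333333; launch V₁=5·150/450=1.666667
k=0 src: V=1.6667
k=1 load: inc=1.666667, refl=1.666667·-0.714286=-1.1905; V=0.000000+1.666667+-1.190476=0.4762
k=2 src: inc=-1.190476, refl=-1.190476·0.333333=-0.3968; V=1.666667+-1.190476+-0.396825=0.0794
k=3 load: inc=-0.396825, refl=-0.396825·-0.714286=0.2834; V=0.476190+-0.396825+0.283447=0.3628
k=4 src: inc=0.283447, refl=0.283447·0.333333=0.0945; V=0.079365+0.283447+0.094482=0.4573
k=5 load: inc=0.094482, refl=0.094482·-0.714286=-0.0675; V=0.362812+0.094482+-0.067487=0.3898
k=6 src: inc=-0.067487, refl=-0.067487·0.333333=-0.0225; V=0.457294+-0.067487+-0.022496=0.3673
k=7 load: inc=-0.022496, refl=-0.022496·-0.714286=0.0161; V=0.389807+-0.022496+0.016068=0.3834
k=8 src: inc=0.016068, refl=0.016068·0.333333=0.0054; V=0.367311+0.016068+0.005356=0.3887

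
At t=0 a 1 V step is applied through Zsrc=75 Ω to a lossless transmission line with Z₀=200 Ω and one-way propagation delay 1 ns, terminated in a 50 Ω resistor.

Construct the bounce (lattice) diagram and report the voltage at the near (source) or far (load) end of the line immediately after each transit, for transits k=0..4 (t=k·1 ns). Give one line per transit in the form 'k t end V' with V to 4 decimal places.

Γ_L=-0.600000, Γ_S=-0.454545; launch V₁=1·200/275=0.727273
k=0 src: V=0.7273
k=1 load: inc=0.727273, refl=0.727273·-0.600000=-0.4364; V=0.000000+0.727273+-0.436364=0.2909
k=2 src: inc=-0.436364, refl=-0.436364·-0.454545=0.1983; V=0.727273+-0.436364+0.198347=0.4893
k=3 load: inc=0.198347, refl=0.198347·-0.600000=-0.1190; V=0.290909+0.198347+-0.119008=0.3702
k=4 src: inc=-0.119008, refl=-0.119008·-0.454545=0.0541; V=0.489256+-0.119008+0.054095=0.4243

0 0 source 0.7273
1 1 load 0.2909
2 2 source 0.4893
3 3 load 0.3702
4 4 source 0.4243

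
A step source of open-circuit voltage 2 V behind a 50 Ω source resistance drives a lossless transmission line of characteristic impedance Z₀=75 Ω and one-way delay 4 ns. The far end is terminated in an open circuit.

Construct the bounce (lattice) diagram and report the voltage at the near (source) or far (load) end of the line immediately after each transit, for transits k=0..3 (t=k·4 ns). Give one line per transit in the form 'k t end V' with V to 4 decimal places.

0 0 source 1.2000
1 4 load 2.4000
2 8 source 2.1600
3 12 load 1.9200

Γ_L=1.000000, Γ_S=-0.200000; launch V₁=2·75/125=1.200000
k=0 src: V=1.2000
k=1 load: inc=1.200000, refl=1.200000·1.000000=1.2000; V=0.000000+1.200000+1.200000=2.4000
k=2 src: inc=1.200000, refl=1.200000·-0.200000=-0.2400; V=1.200000+1.200000+-0.240000=2.1600
k=3 load: inc=-0.240000, refl=-0.240000·1.000000=-0.2400; V=2.400000+-0.240000+-0.240000=1.9200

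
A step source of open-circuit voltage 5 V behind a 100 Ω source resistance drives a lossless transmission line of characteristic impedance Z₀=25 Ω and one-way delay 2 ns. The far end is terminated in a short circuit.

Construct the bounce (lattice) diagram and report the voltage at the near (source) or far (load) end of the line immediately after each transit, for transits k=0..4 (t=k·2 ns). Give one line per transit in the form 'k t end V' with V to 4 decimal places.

0 0 source 1.0000
1 2 load 0.0000
2 4 source -0.6000
3 6 load 0.0000
4 8 source 0.3600

Γ_L=-1.000000, Γ_S=0.600000; launch V₁=5·25/125=1.000000
k=0 src: V=1.0000
k=1 load: inc=1.000000, refl=1.000000·-1.000000=-1.0000; V=0.000000+1.000000+-1.000000=0.0000
k=2 src: inc=-1.000000, refl=-1.000000·0.600000=-0.6000; V=1.000000+-1.000000+-0.600000=-0.6000
k=3 load: inc=-0.600000, refl=-0.600000·-1.000000=0.6000; V=0.000000+-0.600000+0.600000=0.0000
k=4 src: inc=0.600000, refl=0.600000·0.600000=0.3600; V=-0.600000+0.600000+0.360000=0.3600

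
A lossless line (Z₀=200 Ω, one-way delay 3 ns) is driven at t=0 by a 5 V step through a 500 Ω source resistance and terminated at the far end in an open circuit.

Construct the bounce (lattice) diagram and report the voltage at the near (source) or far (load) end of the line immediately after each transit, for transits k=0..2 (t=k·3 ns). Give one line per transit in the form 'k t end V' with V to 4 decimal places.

0 0 source 1.4286
1 3 load 2.8571
2 6 source 3.4694

Γ_L=1.000000, Γ_S=0.428571; launch V₁=5·200/700=1.428571
k=0 src: V=1.4286
k=1 load: inc=1.428571, refl=1.428571·1.000000=1.4286; V=0.000000+1.428571+1.428571=2.8571
k=2 src: inc=1.428571, refl=1.428571·0.428571=0.6122; V=1.428571+1.428571+0.612245=3.4694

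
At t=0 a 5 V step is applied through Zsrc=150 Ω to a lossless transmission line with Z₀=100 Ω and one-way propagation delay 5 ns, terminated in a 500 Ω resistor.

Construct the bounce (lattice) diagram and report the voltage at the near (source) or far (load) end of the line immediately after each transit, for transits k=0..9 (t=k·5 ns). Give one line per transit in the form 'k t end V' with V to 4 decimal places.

Γ_L=0.666667, Γ_S=0.200000; launch V₁=5·100/250=2.000000
k=0 src: V=2.0000
k=1 load: inc=2.000000, refl=2.000000·0.666667=1.3333; V=0.000000+2.000000+1.333333=3.3333
k=2 src: inc=1.333333, refl=1.333333·0.200000=0.2667; V=2.000000+1.333333+0.266667=3.6000
k=3 load: inc=0.266667, refl=0.266667·0.666667=0.1778; V=3.333333+0.266667+0.177778=3.7778
k=4 src: inc=0.177778, refl=0.177778·0.200000=0.0356; V=3.600000+0.177778+0.035556=3.8133
k=5 load: inc=0.035556, refl=0.035556·0.666667=0.0237; V=3.777778+0.035556+0.023704=3.8370
k=6 src: inc=0.023704, refl=0.023704·0.200000=0.0047; V=3.813333+0.023704+0.004741=3.8418
k=7 load: inc=0.004741, refl=0.004741·0.666667=0.0032; V=3.837037+0.004741+0.003160=3.8449
k=8 src: inc=0.003160, refl=0.003160·0.200000=0.0006; V=3.841778+0.003160+0.000632=3.8456
k=9 load: inc=0.000632, refl=0.000632·0.666667=0.0004; V=3.844938+0.000632+0.000421=3.8460

0 0 source 2.0000
1 5 load 3.3333
2 10 source 3.6000
3 15 load 3.7778
4 20 source 3.8133
5 25 load 3.8370
6 30 source 3.8418
7 35 load 3.8449
8 40 source 3.8456
9 45 load 3.8460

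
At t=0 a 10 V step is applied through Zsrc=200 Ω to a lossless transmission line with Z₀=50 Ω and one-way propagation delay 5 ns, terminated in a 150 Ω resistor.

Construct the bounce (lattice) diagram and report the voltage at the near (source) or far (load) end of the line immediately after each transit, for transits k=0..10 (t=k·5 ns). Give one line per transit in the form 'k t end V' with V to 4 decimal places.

0 0 source 2.0000
1 5 load 3.0000
2 10 source 3.6000
3 15 load 3.9000
4 20 source 4.0800
5 25 load 4.1700
6 30 source 4.2240
7 35 load 4.2510
8 40 source 4.2672
9 45 load 4.2753
10 50 source 4.2802

Γ_L=0.500000, Γ_S=0.600000; launch V₁=10·50/250=2.000000
k=0 src: V=2.0000
k=1 load: inc=2.000000, refl=2.000000·0.500000=1.0000; V=0.000000+2.000000+1.000000=3.0000
k=2 src: inc=1.000000, refl=1.000000·0.600000=0.6000; V=2.000000+1.000000+0.600000=3.6000
k=3 load: inc=0.600000, refl=0.600000·0.500000=0.3000; V=3.000000+0.600000+0.300000=3.9000
k=4 src: inc=0.300000, refl=0.300000·0.600000=0.1800; V=3.600000+0.300000+0.180000=4.0800
k=5 load: inc=0.180000, refl=0.180000·0.500000=0.0900; V=3.900000+0.180000+0.090000=4.1700
k=6 src: inc=0.090000, refl=0.090000·0.600000=0.0540; V=4.080000+0.090000+0.054000=4.2240
k=7 load: inc=0.054000, refl=0.054000·0.500000=0.0270; V=4.170000+0.054000+0.027000=4.2510
k=8 src: inc=0.027000, refl=0.027000·0.600000=0.0162; V=4.224000+0.027000+0.016200=4.2672
k=9 load: inc=0.016200, refl=0.016200·0.500000=0.0081; V=4.251000+0.016200+0.008100=4.2753
k=10 src: inc=0.008100, refl=0.008100·0.600000=0.0049; V=4.267200+0.008100+0.004860=4.2802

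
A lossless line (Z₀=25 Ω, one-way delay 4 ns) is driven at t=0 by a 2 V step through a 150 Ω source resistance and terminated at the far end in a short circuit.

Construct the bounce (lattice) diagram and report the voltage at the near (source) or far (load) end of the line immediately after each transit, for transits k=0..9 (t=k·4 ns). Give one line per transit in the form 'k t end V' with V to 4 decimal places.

0 0 source 0.2857
1 4 load 0.0000
2 8 source -0.2041
3 12 load 0.0000
4 16 source 0.1458
5 20 load 0.0000
6 24 source -0.1041
7 28 load 0.0000
8 32 source 0.0744
9 36 load 0.0000

Γ_L=-1.000000, Γ_S=0.714286; launch V₁=2·25/175=0.285714
k=0 src: V=0.2857
k=1 load: inc=0.285714, refl=0.285714·-1.000000=-0.2857; V=0.000000+0.285714+-0.285714=0.0000
k=2 src: inc=-0.285714, refl=-0.285714·0.714286=-0.2041; V=0.285714+-0.285714+-0.204082=-0.2041
k=3 load: inc=-0.204082, refl=-0.204082·-1.000000=0.2041; V=0.000000+-0.204082+0.204082=0.0000
k=4 src: inc=0.204082, refl=0.204082·0.714286=0.1458; V=-0.204082+0.204082+0.145773=0.1458
k=5 load: inc=0.145773, refl=0.145773·-1.000000=-0.1458; V=0.000000+0.145773+-0.145773=0.0000
k=6 src: inc=-0.145773, refl=-0.145773·0.714286=-0.1041; V=0.145773+-0.145773+-0.104123=-0.1041
k=7 load: inc=-0.104123, refl=-0.104123·-1.000000=0.1041; V=0.000000+-0.104123+0.104123=0.0000
k=8 src: inc=0.104123, refl=0.104123·0.714286=0.0744; V=-0.104123+0.104123+0.074374=0.0744
k=9 load: inc=0.074374, refl=0.074374·-1.000000=-0.0744; V=0.000000+0.074374+-0.074374=0.0000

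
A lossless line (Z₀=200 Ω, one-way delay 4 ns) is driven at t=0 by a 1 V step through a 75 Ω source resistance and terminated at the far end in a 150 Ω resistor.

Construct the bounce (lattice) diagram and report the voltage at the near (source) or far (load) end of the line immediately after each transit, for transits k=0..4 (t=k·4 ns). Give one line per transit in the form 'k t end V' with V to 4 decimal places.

0 0 source 0.7273
1 4 load 0.6234
2 8 source 0.6706
3 12 load 0.6639
4 16 source 0.6669

Γ_L=-0.142857, Γ_S=-0.454545; launch V₁=1·200/275=0.727273
k=0 src: V=0.7273
k=1 load: inc=0.727273, refl=0.727273·-0.142857=-0.1039; V=0.000000+0.727273+-0.103896=0.6234
k=2 src: inc=-0.103896, refl=-0.103896·-0.454545=0.0472; V=0.727273+-0.103896+0.047226=0.6706
k=3 load: inc=0.047226, refl=0.047226·-0.142857=-0.0067; V=0.623377+0.047226+-0.006747=0.6639
k=4 src: inc=-0.006747, refl=-0.006747·-0.454545=0.0031; V=0.670602+-0.006747+0.003067=0.6669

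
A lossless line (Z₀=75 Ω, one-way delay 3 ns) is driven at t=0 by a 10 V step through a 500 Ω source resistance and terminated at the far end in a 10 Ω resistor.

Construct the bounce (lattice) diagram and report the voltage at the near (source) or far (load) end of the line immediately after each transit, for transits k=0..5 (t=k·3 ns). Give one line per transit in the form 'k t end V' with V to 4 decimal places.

0 0 source 1.3043
1 3 load 0.3069
2 6 source -0.4303
3 9 load 0.1334
4 12 source 0.5501
5 15 load 0.2315

Γ_L=-0.764706, Γ_S=0.739130; launch V₁=10·75/575=1.304348
k=0 src: V=1.3043
k=1 load: inc=1.304348, refl=1.304348·-0.764706=-0.9974; V=0.000000+1.304348+-0.997442=0.3069
k=2 src: inc=-0.997442, refl=-0.997442·0.739130=-0.7372; V=1.304348+-0.997442+-0.737240=-0.4303
k=3 load: inc=-0.737240, refl=-0.737240·-0.764706=0.5638; V=0.306905+-0.737240+0.563772=0.1334
k=4 src: inc=0.563772, refl=0.563772·0.739130=0.4167; V=-0.430335+0.563772+0.416701=0.5501
k=5 load: inc=0.416701, refl=0.416701·-0.764706=-0.3187; V=0.133437+0.416701+-0.318654=0.2315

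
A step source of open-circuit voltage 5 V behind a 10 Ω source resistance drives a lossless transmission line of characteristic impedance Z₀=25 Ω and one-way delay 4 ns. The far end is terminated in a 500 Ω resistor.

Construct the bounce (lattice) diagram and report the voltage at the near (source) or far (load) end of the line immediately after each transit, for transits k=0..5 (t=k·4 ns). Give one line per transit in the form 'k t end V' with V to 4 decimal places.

Γ_L=0.904762, Γ_S=-0.428571; launch V₁=5·25/35=3.571429
k=0 src: V=3.5714
k=1 load: inc=3.571429, refl=3.571429·0.904762=3.2313; V=0.000000+3.571429+3.231293=6.8027
k=2 src: inc=3.231293, refl=3.231293·-0.428571=-1.3848; V=3.571429+3.231293+-1.384840=5.4179
k=3 load: inc=-1.384840, refl=-1.384840·0.904762=-1.2530; V=6.802721+-1.384840+-1.252950=4.1649
k=4 src: inc=-1.252950, refl=-1.252950·-0.428571=0.5370; V=5.417881+-1.252950+0.536979=4.7019
k=5 load: inc=0.536979, refl=0.536979·0.904762=0.4858; V=4.164931+0.536979+0.485838=5.1877

0 0 source 3.5714
1 4 load 6.8027
2 8 source 5.4179
3 12 load 4.1649
4 16 source 4.7019
5 20 load 5.1877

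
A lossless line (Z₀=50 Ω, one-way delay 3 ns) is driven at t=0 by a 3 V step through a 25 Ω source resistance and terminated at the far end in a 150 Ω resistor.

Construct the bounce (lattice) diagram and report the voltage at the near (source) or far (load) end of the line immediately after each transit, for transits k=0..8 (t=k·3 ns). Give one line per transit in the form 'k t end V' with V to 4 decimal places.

0 0 source 2.0000
1 3 load 3.0000
2 6 source 2.6667
3 9 load 2.5000
4 12 source 2.5556
5 15 load 2.5833
6 18 source 2.5741
7 21 load 2.5694
8 24 source 2.5710

Γ_L=0.500000, Γ_S=-0.333333; launch V₁=3·50/75=2.000000
k=0 src: V=2.0000
k=1 load: inc=2.000000, refl=2.000000·0.500000=1.0000; V=0.000000+2.000000+1.000000=3.0000
k=2 src: inc=1.000000, refl=1.000000·-0.333333=-0.3333; V=2.000000+1.000000+-0.333333=2.6667
k=3 load: inc=-0.333333, refl=-0.333333·0.500000=-0.1667; V=3.000000+-0.333333+-0.166667=2.5000
k=4 src: inc=-0.166667, refl=-0.166667·-0.333333=0.0556; V=2.666667+-0.166667+0.055556=2.5556
k=5 load: inc=0.055556, refl=0.055556·0.500000=0.0278; V=2.500000+0.055556+0.027778=2.5833
k=6 src: inc=0.027778, refl=0.027778·-0.333333=-0.0093; V=2.555556+0.027778+-0.009259=2.5741
k=7 load: inc=-0.009259, refl=-0.009259·0.500000=-0.0046; V=2.583333+-0.009259+-0.004630=2.5694
k=8 src: inc=-0.004630, refl=-0.004630·-0.333333=0.0015; V=2.574074+-0.004630+0.001543=2.5710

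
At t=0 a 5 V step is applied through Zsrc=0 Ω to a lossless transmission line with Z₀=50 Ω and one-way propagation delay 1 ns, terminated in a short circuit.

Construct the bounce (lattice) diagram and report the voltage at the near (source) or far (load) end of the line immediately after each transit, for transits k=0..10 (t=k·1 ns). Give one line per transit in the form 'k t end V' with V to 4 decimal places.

Γ_L=-1.000000, Γ_S=-1.000000; launch V₁=5·50/50=5.000000
k=0 src: V=5.0000
k=1 load: inc=5.000000, refl=5.000000·-1.000000=-5.0000; V=0.000000+5.000000+-5.000000=0.0000
k=2 src: inc=-5.000000, refl=-5.000000·-1.000000=5.0000; V=5.000000+-5.000000+5.000000=5.0000
k=3 load: inc=5.000000, refl=5.000000·-1.000000=-5.0000; V=0.000000+5.000000+-5.000000=0.0000
k=4 src: inc=-5.000000, refl=-5.000000·-1.000000=5.0000; V=5.000000+-5.000000+5.000000=5.0000
k=5 load: inc=5.000000, refl=5.000000·-1.000000=-5.0000; V=0.000000+5.000000+-5.000000=0.0000
k=6 src: inc=-5.000000, refl=-5.000000·-1.000000=5.0000; V=5.000000+-5.000000+5.000000=5.0000
k=7 load: inc=5.000000, refl=5.000000·-1.000000=-5.0000; V=0.000000+5.000000+-5.000000=0.0000
k=8 src: inc=-5.000000, refl=-5.000000·-1.000000=5.0000; V=5.000000+-5.000000+5.000000=5.0000
k=9 load: inc=5.000000, refl=5.000000·-1.000000=-5.0000; V=0.000000+5.000000+-5.000000=0.0000
k=10 src: inc=-5.000000, refl=-5.000000·-1.000000=5.0000; V=5.000000+-5.000000+5.000000=5.0000

0 0 source 5.0000
1 1 load 0.0000
2 2 source 5.0000
3 3 load 0.0000
4 4 source 5.0000
5 5 load 0.0000
6 6 source 5.0000
7 7 load 0.0000
8 8 source 5.0000
9 9 load 0.0000
10 10 source 5.0000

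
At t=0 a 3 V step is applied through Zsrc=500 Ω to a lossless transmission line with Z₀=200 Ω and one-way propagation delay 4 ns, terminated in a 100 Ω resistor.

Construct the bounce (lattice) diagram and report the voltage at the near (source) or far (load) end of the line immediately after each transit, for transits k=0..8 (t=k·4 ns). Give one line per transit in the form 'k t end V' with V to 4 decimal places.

0 0 source 0.8571
1 4 load 0.5714
2 8 source 0.4490
3 12 load 0.4898
4 16 source 0.5073
5 20 load 0.5015
6 24 source 0.4990
7 28 load 0.4998
8 32 source 0.5001

Γ_L=-0.333333, Γ_S=0.428571; launch V₁=3·200/700=0.857143
k=0 src: V=0.8571
k=1 load: inc=0.857143, refl=0.857143·-0.333333=-0.2857; V=0.000000+0.857143+-0.285714=0.5714
k=2 src: inc=-0.285714, refl=-0.285714·0.428571=-0.1224; V=0.857143+-0.285714+-0.122449=0.4490
k=3 load: inc=-0.122449, refl=-0.122449·-0.333333=0.0408; V=0.571429+-0.122449+0.040816=0.4898
k=4 src: inc=0.040816, refl=0.040816·0.428571=0.0175; V=0.448980+0.040816+0.017493=0.5073
k=5 load: inc=0.017493, refl=0.017493·-0.333333=-0.0058; V=0.489796+0.017493+-0.005831=0.5015
k=6 src: inc=-0.005831, refl=-0.005831·0.428571=-0.0025; V=0.507289+-0.005831+-0.002499=0.4990
k=7 load: inc=-0.002499, refl=-0.002499·-0.333333=0.0008; V=0.501458+-0.002499+0.000833=0.4998
k=8 src: inc=0.000833, refl=0.000833·0.428571=0.0004; V=0.498959+0.000833+0.000357=0.5001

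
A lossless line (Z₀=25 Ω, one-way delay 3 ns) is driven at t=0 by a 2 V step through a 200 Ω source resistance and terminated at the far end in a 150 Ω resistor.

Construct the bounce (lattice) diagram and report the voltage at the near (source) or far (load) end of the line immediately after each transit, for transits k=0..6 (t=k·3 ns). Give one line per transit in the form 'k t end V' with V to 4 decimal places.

0 0 source 0.2222
1 3 load 0.3810
2 6 source 0.5044
3 9 load 0.5926
4 12 source 0.6612
5 15 load 0.7102
6 18 source 0.7483

Γ_L=0.714286, Γ_S=0.777778; launch V₁=2·25/225=0.222222
k=0 src: V=0.2222
k=1 load: inc=0.222222, refl=0.222222·0.714286=0.1587; V=0.000000+0.222222+0.158730=0.3810
k=2 src: inc=0.158730, refl=0.158730·0.777778=0.1235; V=0.222222+0.158730+0.123457=0.5044
k=3 load: inc=0.123457, refl=0.123457·0.714286=0.0882; V=0.380952+0.123457+0.088183=0.5926
k=4 src: inc=0.088183, refl=0.088183·0.777778=0.0686; V=0.504409+0.088183+0.068587=0.6612
k=5 load: inc=0.068587, refl=0.068587·0.714286=0.0490; V=0.592593+0.068587+0.048991=0.7102
k=6 src: inc=0.048991, refl=0.048991·0.777778=0.0381; V=0.661180+0.048991+0.038104=0.7483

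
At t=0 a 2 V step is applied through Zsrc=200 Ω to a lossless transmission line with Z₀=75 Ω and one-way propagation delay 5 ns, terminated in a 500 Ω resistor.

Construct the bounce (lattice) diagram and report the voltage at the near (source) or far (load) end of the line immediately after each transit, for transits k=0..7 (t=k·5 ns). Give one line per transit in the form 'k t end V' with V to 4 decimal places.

Γ_L=0.739130, Γ_S=0.454545; launch V₁=2·75/275=0.545455
k=0 src: V=0.5455
k=1 load: inc=0.545455, refl=0.545455·0.739130=0.4032; V=0.000000+0.545455+0.403162=0.9486
k=2 src: inc=0.403162, refl=0.403162·0.454545=0.1833; V=0.545455+0.403162+0.183255=1.1319
k=3 load: inc=0.183255, refl=0.183255·0.739130=0.1354; V=0.948617+0.183255+0.135450=1.2673
k=4 src: inc=0.135450, refl=0.135450·0.454545=0.0616; V=1.131872+0.135450+0.061568=1.3289
k=5 load: inc=0.061568, refl=0.061568·0.739130=0.0455; V=1.267322+0.061568+0.045507=1.3744
k=6 src: inc=0.045507, refl=0.045507·0.454545=0.0207; V=1.328890+0.045507+0.020685=1.3951
k=7 load: inc=0.020685, refl=0.020685·0.739130=0.0153; V=1.374397+0.020685+0.015289=1.4104

0 0 source 0.5455
1 5 load 0.9486
2 10 source 1.1319
3 15 load 1.2673
4 20 source 1.3289
5 25 load 1.3744
6 30 source 1.3951
7 35 load 1.4104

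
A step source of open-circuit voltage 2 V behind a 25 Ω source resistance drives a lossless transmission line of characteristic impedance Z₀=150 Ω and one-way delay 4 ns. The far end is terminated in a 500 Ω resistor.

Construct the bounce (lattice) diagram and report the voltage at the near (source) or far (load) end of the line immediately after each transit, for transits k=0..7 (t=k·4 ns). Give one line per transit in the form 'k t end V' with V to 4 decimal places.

Γ_L=0.538462, Γ_S=-0.714286; launch V₁=2·150/175=1.714286
k=0 src: V=1.7143
k=1 load: inc=1.714286, refl=1.714286·0.538462=0.9231; V=0.000000+1.714286+0.923077=2.6374
k=2 src: inc=0.923077, refl=0.923077·-0.714286=-0.6593; V=1.714286+0.923077+-0.659341=1.9780
k=3 load: inc=-0.659341, refl=-0.659341·0.538462=-0.3550; V=2.637363+-0.659341+-0.355030=1.6230
k=4 src: inc=-0.355030, refl=-0.355030·-0.714286=0.2536; V=1.978022+-0.355030+0.253593=1.8766
k=5 load: inc=0.253593, refl=0.253593·0.538462=0.1365; V=1.622992+0.253593+0.136550=2.0131
k=6 src: inc=0.136550, refl=0.136550·-0.714286=-0.0975; V=1.876585+0.136550+-0.097536=1.9156
k=7 load: inc=-0.097536, refl=-0.097536·0.538462=-0.0525; V=2.013135+-0.097536+-0.052519=1.8631

0 0 source 1.7143
1 4 load 2.6374
2 8 source 1.9780
3 12 load 1.6230
4 16 source 1.8766
5 20 load 2.0131
6 24 source 1.9156
7 28 load 1.8631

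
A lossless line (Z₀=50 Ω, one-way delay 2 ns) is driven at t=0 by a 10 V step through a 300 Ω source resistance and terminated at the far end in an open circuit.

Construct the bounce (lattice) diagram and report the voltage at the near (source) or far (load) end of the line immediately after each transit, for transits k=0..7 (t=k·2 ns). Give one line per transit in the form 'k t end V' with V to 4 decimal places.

Γ_L=1.000000, Γ_S=0.714286; launch V₁=10·50/350=1.428571
k=0 src: V=1.4286
k=1 load: inc=1.428571, refl=1.428571·1.000000=1.4286; V=0.000000+1.428571+1.428571=2.8571
k=2 src: inc=1.428571, refl=1.428571·0.714286=1.0204; V=1.428571+1.428571+1.020408=3.8776
k=3 load: inc=1.020408, refl=1.020408·1.000000=1.0204; V=2.857143+1.020408+1.020408=4.8980
k=4 src: inc=1.020408, refl=1.020408·0.714286=0.7289; V=3.877551+1.020408+0.728863=5.6268
k=5 load: inc=0.728863, refl=0.728863·1.000000=0.7289; V=4.897959+0.728863+0.728863=6.3557
k=6 src: inc=0.728863, refl=0.728863·0.714286=0.5206; V=5.626822+0.728863+0.520616=6.8763
k=7 load: inc=0.520616, refl=0.520616·1.000000=0.5206; V=6.355685+0.520616+0.520616=7.3969

0 0 source 1.4286
1 2 load 2.8571
2 4 source 3.8776
3 6 load 4.8980
4 8 source 5.6268
5 10 load 6.3557
6 12 source 6.8763
7 14 load 7.3969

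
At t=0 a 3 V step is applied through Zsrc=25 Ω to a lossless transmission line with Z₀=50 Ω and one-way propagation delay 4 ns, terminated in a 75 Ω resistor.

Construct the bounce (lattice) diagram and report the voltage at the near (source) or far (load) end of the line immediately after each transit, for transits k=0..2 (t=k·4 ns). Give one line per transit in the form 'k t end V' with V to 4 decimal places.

Γ_L=0.200000, Γ_S=-0.333333; launch V₁=3·50/75=2.000000
k=0 src: V=2.0000
k=1 load: inc=2.000000, refl=2.000000·0.200000=0.4000; V=0.000000+2.000000+0.400000=2.4000
k=2 src: inc=0.400000, refl=0.400000·-0.333333=-0.1333; V=2.000000+0.400000+-0.133333=2.2667

0 0 source 2.0000
1 4 load 2.4000
2 8 source 2.2667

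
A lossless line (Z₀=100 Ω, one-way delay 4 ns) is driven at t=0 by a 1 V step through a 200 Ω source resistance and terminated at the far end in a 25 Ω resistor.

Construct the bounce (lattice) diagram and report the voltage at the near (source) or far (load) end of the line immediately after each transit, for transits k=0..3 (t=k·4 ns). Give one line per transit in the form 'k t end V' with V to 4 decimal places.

0 0 source 0.3333
1 4 load 0.1333
2 8 source 0.0667
3 12 load 0.1067

Γ_L=-0.600000, Γ_S=0.333333; launch V₁=1·100/300=0.333333
k=0 src: V=0.3333
k=1 load: inc=0.333333, refl=0.333333·-0.600000=-0.2000; V=0.000000+0.333333+-0.200000=0.1333
k=2 src: inc=-0.200000, refl=-0.200000·0.333333=-0.0667; V=0.333333+-0.200000+-0.066667=0.0667
k=3 load: inc=-0.066667, refl=-0.066667·-0.600000=0.0400; V=0.133333+-0.066667+0.040000=0.1067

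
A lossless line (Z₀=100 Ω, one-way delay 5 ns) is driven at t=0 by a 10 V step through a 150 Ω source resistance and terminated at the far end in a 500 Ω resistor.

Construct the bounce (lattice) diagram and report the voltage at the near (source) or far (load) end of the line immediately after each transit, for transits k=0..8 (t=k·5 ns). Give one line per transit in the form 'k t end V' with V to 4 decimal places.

Γ_L=0.666667, Γ_S=0.200000; launch V₁=10·100/250=4.000000
k=0 src: V=4.0000
k=1 load: inc=4.000000, refl=4.000000·0.666667=2.6667; V=0.000000+4.000000+2.666667=6.6667
k=2 src: inc=2.666667, refl=2.666667·0.200000=0.5333; V=4.000000+2.666667+0.533333=7.2000
k=3 load: inc=0.533333, refl=0.533333·0.666667=0.3556; V=6.666667+0.533333+0.355556=7.5556
k=4 src: inc=0.355556, refl=0.355556·0.200000=0.0711; V=7.200000+0.355556+0.071111=7.6267
k=5 load: inc=0.071111, refl=0.071111·0.666667=0.0474; V=7.555556+0.071111+0.047407=7.6741
k=6 src: inc=0.047407, refl=0.047407·0.200000=0.0095; V=7.626667+0.047407+0.009481=7.6836
k=7 load: inc=0.009481, refl=0.009481·0.666667=0.0063; V=7.674074+0.009481+0.006321=7.6899
k=8 src: inc=0.006321, refl=0.006321·0.200000=0.0013; V=7.683556+0.006321+0.001264=7.6911

0 0 source 4.0000
1 5 load 6.6667
2 10 source 7.2000
3 15 load 7.5556
4 20 source 7.6267
5 25 load 7.6741
6 30 source 7.6836
7 35 load 7.6899
8 40 source 7.6911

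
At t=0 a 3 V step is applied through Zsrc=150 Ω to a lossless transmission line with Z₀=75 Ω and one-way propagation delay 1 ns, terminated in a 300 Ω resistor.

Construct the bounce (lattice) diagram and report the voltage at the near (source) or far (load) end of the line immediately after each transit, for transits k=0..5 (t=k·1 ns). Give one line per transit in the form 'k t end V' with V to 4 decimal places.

0 0 source 1.0000
1 1 load 1.6000
2 2 source 1.8000
3 3 load 1.9200
4 4 source 1.9600
5 5 load 1.9840

Γ_L=0.600000, Γ_S=0.333333; launch V₁=3·75/225=1.000000
k=0 src: V=1.0000
k=1 load: inc=1.000000, refl=1.000000·0.600000=0.6000; V=0.000000+1.000000+0.600000=1.6000
k=2 src: inc=0.600000, refl=0.600000·0.333333=0.2000; V=1.000000+0.600000+0.200000=1.8000
k=3 load: inc=0.200000, refl=0.200000·0.600000=0.1200; V=1.600000+0.200000+0.120000=1.9200
k=4 src: inc=0.120000, refl=0.120000·0.333333=0.0400; V=1.800000+0.120000+0.040000=1.9600
k=5 load: inc=0.040000, refl=0.040000·0.600000=0.0240; V=1.920000+0.040000+0.024000=1.9840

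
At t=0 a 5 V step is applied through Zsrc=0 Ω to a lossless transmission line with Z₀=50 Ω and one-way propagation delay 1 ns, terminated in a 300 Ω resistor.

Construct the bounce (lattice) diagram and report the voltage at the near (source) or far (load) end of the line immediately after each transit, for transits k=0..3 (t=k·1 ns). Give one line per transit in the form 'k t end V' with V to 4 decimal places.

Γ_L=0.714286, Γ_S=-1.000000; launch V₁=5·50/50=5.000000
k=0 src: V=5.0000
k=1 load: inc=5.000000, refl=5.000000·0.714286=3.5714; V=0.000000+5.000000+3.571429=8.5714
k=2 src: inc=3.571429, refl=3.571429·-1.000000=-3.5714; V=5.000000+3.571429+-3.571429=5.0000
k=3 load: inc=-3.571429, refl=-3.571429·0.714286=-2.5510; V=8.571429+-3.571429+-2.551020=2.4490

0 0 source 5.0000
1 1 load 8.5714
2 2 source 5.0000
3 3 load 2.4490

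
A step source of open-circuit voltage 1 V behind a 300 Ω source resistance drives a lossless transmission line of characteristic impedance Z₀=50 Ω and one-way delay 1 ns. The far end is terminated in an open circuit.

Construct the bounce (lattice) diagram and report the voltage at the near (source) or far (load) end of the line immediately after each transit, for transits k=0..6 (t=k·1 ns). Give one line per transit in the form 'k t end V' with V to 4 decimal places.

0 0 source 0.1429
1 1 load 0.2857
2 2 source 0.3878
3 3 load 0.4898
4 4 source 0.5627
5 5 load 0.6356
6 6 source 0.6876

Γ_L=1.000000, Γ_S=0.714286; launch V₁=1·50/350=0.142857
k=0 src: V=0.1429
k=1 load: inc=0.142857, refl=0.142857·1.000000=0.1429; V=0.000000+0.142857+0.142857=0.2857
k=2 src: inc=0.142857, refl=0.142857·0.714286=0.1020; V=0.142857+0.142857+0.102041=0.3878
k=3 load: inc=0.102041, refl=0.102041·1.000000=0.1020; V=0.285714+0.102041+0.102041=0.4898
k=4 src: inc=0.102041, refl=0.102041·0.714286=0.0729; V=0.387755+0.102041+0.072886=0.5627
k=5 load: inc=0.072886, refl=0.072886·1.000000=0.0729; V=0.489796+0.072886+0.072886=0.6356
k=6 src: inc=0.072886, refl=0.072886·0.714286=0.0521; V=0.562682+0.072886+0.052062=0.6876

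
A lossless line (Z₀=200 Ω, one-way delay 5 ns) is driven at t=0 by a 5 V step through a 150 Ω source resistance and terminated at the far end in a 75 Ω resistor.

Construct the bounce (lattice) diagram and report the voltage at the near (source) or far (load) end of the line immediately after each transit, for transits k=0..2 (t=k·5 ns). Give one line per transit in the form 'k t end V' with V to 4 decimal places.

0 0 source 2.8571
1 5 load 1.5584
2 10 source 1.7440

Γ_L=-0.454545, Γ_S=-0.142857; launch V₁=5·200/350=2.857143
k=0 src: V=2.8571
k=1 load: inc=2.857143, refl=2.857143·-0.454545=-1.2987; V=0.000000+2.857143+-1.298701=1.5584
k=2 src: inc=-1.298701, refl=-1.298701·-0.142857=0.1855; V=2.857143+-1.298701+0.185529=1.7440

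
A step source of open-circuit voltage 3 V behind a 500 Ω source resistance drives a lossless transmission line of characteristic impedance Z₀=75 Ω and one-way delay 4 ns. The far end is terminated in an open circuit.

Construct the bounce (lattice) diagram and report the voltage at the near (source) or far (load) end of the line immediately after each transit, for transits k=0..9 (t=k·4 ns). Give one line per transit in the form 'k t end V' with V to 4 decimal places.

Γ_L=1.000000, Γ_S=0.739130; launch V₁=3·75/575=0.391304
k=0 src: V=0.3913
k=1 load: inc=0.391304, refl=0.391304·1.000000=0.3913; V=0.000000+0.391304+0.391304=0.7826
k=2 src: inc=0.391304, refl=0.391304·0.739130=0.2892; V=0.391304+0.391304+0.289225=1.0718
k=3 load: inc=0.289225, refl=0.289225·1.000000=0.2892; V=0.782609+0.289225+0.289225=1.3611
k=4 src: inc=0.289225, refl=0.289225·0.739130=0.2138; V=1.071834+0.289225+0.213775=1.5748
k=5 load: inc=0.213775, refl=0.213775·1.000000=0.2138; V=1.361059+0.213775+0.213775=1.7886
k=6 src: inc=0.213775, refl=0.213775·0.739130=0.1580; V=1.574834+0.213775+0.158008=1.9466
k=7 load: inc=0.158008, refl=0.158008·1.000000=0.1580; V=1.788609+0.158008+0.158008=2.1046
k=8 src: inc=0.158008, refl=0.158008·0.739130=0.1168; V=1.946616+0.158008+0.116788=2.2214
k=9 load: inc=0.116788, refl=0.116788·1.000000=0.1168; V=2.104624+0.116788+0.116788=2.3382

0 0 source 0.3913
1 4 load 0.7826
2 8 source 1.0718
3 12 load 1.3611
4 16 source 1.5748
5 20 load 1.7886
6 24 source 1.9466
7 28 load 2.1046
8 32 source 2.2214
9 36 load 2.3382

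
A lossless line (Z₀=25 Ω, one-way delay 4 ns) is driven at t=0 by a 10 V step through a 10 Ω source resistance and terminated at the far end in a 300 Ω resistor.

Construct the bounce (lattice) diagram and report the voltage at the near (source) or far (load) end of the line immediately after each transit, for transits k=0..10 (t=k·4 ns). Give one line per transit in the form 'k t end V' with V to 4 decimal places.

0 0 source 7.1429
1 4 load 13.1868
2 8 source 10.5965
3 12 load 8.4048
4 16 source 9.3441
5 20 load 10.1389
6 24 source 9.7983
7 28 load 9.5101
8 32 source 9.6336
9 36 load 9.7381
10 40 source 9.6933

Γ_L=0.846154, Γ_S=-0.428571; launch V₁=10·25/35=7.142857
k=0 src: V=7.1429
k=1 load: inc=7.142857, refl=7.142857·0.846154=6.0440; V=0.000000+7.142857+6.043956=13.1868
k=2 src: inc=6.043956, refl=6.043956·-0.428571=-2.5903; V=7.142857+6.043956+-2.590267=10.5965
k=3 load: inc=-2.590267, refl=-2.590267·0.846154=-2.1918; V=13.186813+-2.590267+-2.191764=8.4048
k=4 src: inc=-2.191764, refl=-2.191764·-0.428571=0.9393; V=10.596546+-2.191764+0.939328=9.3441
k=5 load: inc=0.939328, refl=0.939328·0.846154=0.7948; V=8.404782+0.939328+0.794816=10.1389
k=6 src: inc=0.794816, refl=0.794816·-0.428571=-0.3406; V=9.344110+0.794816+-0.340635=9.7983
k=7 load: inc=-0.340635, refl=-0.340635·0.846154=-0.2882; V=10.138925+-0.340635+-0.288230=9.5101
k=8 src: inc=-0.288230, refl=-0.288230·-0.428571=0.1235; V=9.798290+-0.288230+0.123527=9.6336
k=9 load: inc=0.123527, refl=0.123527·0.846154=0.1045; V=9.510060+0.123527+0.104523=9.7381
k=10 src: inc=0.104523, refl=0.104523·-0.428571=-0.0448; V=9.633587+0.104523+-0.044796=9.6933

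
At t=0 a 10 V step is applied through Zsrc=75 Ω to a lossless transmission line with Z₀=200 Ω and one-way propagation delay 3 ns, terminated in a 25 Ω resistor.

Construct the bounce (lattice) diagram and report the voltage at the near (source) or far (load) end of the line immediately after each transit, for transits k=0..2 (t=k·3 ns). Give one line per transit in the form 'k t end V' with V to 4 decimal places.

Γ_L=-0.777778, Γ_S=-0.454545; launch V₁=10·200/275=7.272727
k=0 src: V=7.2727
k=1 load: inc=7.272727, refl=7.272727·-0.777778=-5.6566; V=0.000000+7.272727+-5.656566=1.6162
k=2 src: inc=-5.656566, refl=-5.656566·-0.454545=2.5712; V=7.272727+-5.656566+2.571166=4.1873

0 0 source 7.2727
1 3 load 1.6162
2 6 source 4.1873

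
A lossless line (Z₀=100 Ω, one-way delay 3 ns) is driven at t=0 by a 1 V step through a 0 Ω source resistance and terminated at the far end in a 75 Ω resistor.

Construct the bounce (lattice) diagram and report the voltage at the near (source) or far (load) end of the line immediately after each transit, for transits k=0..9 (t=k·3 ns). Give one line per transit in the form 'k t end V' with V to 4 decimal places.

0 0 source 1.0000
1 3 load 0.8571
2 6 source 1.0000
3 9 load 0.9796
4 12 source 1.0000
5 15 load 0.9971
6 18 source 1.0000
7 21 load 0.9996
8 24 source 1.0000
9 27 load 0.9999

Γ_L=-0.142857, Γ_S=-1.000000; launch V₁=1·100/100=1.000000
k=0 src: V=1.0000
k=1 load: inc=1.000000, refl=1.000000·-0.142857=-0.1429; V=0.000000+1.000000+-0.142857=0.8571
k=2 src: inc=-0.142857, refl=-0.142857·-1.000000=0.1429; V=1.000000+-0.142857+0.142857=1.0000
k=3 load: inc=0.142857, refl=0.142857·-0.142857=-0.0204; V=0.857143+0.142857+-0.020408=0.9796
k=4 src: inc=-0.020408, refl=-0.020408·-1.000000=0.0204; V=1.000000+-0.020408+0.020408=1.0000
k=5 load: inc=0.020408, refl=0.020408·-0.142857=-0.0029; V=0.979592+0.020408+-0.002915=0.9971
k=6 src: inc=-0.002915, refl=-0.002915·-1.000000=0.0029; V=1.000000+-0.002915+0.002915=1.0000
k=7 load: inc=0.002915, refl=0.002915·-0.142857=-0.0004; V=0.997085+0.002915+-0.000416=0.9996
k=8 src: inc=-0.000416, refl=-0.000416·-1.000000=0.0004; V=1.000000+-0.000416+0.000416=1.0000
k=9 load: inc=0.000416, refl=0.000416·-0.142857=-0.0001; V=0.999584+0.000416+-0.000059=0.9999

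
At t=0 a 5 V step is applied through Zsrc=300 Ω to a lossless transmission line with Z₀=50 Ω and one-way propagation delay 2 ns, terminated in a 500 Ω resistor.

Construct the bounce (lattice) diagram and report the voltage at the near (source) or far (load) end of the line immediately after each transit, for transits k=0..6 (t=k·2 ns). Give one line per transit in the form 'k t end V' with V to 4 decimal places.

Γ_L=0.818182, Γ_S=0.714286; launch V₁=5·50/350=0.714286
k=0 src: V=0.7143
k=1 load: inc=0.714286, refl=0.714286·0.818182=0.5844; V=0.000000+0.714286+0.584416=1.2987
k=2 src: inc=0.584416, refl=0.584416·0.714286=0.4174; V=0.714286+0.584416+0.417440=1.7161
k=3 load: inc=0.417440, refl=0.417440·0.818182=0.3415; V=1.298701+0.417440+0.341542=2.0577
k=4 src: inc=0.341542, refl=0.341542·0.714286=0.2440; V=1.716141+0.341542+0.243958=2.3016
k=5 load: inc=0.243958, refl=0.243958·0.818182=0.1996; V=2.057683+0.243958+0.199602=2.5012
k=6 src: inc=0.199602, refl=0.199602·0.714286=0.1426; V=2.301641+0.199602+0.142573=2.6438

0 0 source 0.7143
1 2 load 1.2987
2 4 source 1.7161
3 6 load 2.0577
4 8 source 2.3016
5 10 load 2.5012
6 12 source 2.6438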